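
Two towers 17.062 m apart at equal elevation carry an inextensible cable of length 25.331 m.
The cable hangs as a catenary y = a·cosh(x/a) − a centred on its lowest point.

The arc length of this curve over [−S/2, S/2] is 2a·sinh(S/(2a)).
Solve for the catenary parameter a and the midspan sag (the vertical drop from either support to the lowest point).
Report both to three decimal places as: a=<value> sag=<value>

seed: a₀ = √(S³/(24(L−S))) = √(17.062³/(24·8.269)) = 5.002796
iter 1: u=1.705246  f(a)=+1.289e+00  f'(a)=-4.372e+00  a ← 5.002796 − (+1.289e+00/-4.372e+00) = 5.297587
iter 2: u=1.610356  f(a)=+1.227e-01  f'(a)=-3.576e+00  a ← 5.297587 − (+1.227e-01/-3.576e+00) = 5.331901
iter 3: u=1.599992  f(a)=+1.371e-03  f'(a)=-3.497e+00  a ← 5.331901 − (+1.371e-03/-3.497e+00) = 5.332293
iter 4: u=1.599874  f(a)=+1.752e-07  f'(a)=-3.496e+00  a ← 5.332293 − (+1.752e-07/-3.496e+00) = 5.332293
iter 5: u=1.599874  f(a)=+0.000e+00  f'(a)=-3.496e+00  a ← 5.332293 − (+0.000e+00/-3.496e+00) = 5.332293
converged: |Δa| < 1e-12 after 5 iterations
sag = a·(cosh(S/(2a)) − 1) = 5.332293·(cosh(1.599874) − 1) = 8.409913
T_max/T_min = cosh(S/(2a)) = 2.577166

a=5.332 sag=8.410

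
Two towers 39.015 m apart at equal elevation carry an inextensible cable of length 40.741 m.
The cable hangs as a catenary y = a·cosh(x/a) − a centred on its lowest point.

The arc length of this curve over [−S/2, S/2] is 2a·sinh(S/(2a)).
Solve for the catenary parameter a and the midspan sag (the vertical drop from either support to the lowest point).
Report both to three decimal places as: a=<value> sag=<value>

a=38.112 sag=5.102

seed: a₀ = √(S³/(24(L−S))) = √(39.015³/(24·1.726)) = 37.863556
iter 1: u=0.515205  f(a)=+2.305e-02  f'(a)=-9.361e-02  a ← 37.863556 − (+2.305e-02/-9.361e-02) = 38.109810
iter 2: u=0.511876  f(a)=+2.268e-04  f'(a)=-9.178e-02  a ← 38.109810 − (+2.268e-04/-9.178e-02) = 38.112282
iter 3: u=0.511843  f(a)=+2.245e-08  f'(a)=-9.176e-02  a ← 38.112282 − (+2.245e-08/-9.176e-02) = 38.112282
iter 4: u=0.511843  f(a)=+0.000e+00  f'(a)=-9.176e-02  a ← 38.112282 − (+0.000e+00/-9.176e-02) = 38.112282
converged: |Δa| < 1e-12 after 4 iterations
sag = a·(cosh(S/(2a)) − 1) = 38.112282·(cosh(0.511843) − 1) = 5.102337
T_max/T_min = cosh(S/(2a)) = 1.133876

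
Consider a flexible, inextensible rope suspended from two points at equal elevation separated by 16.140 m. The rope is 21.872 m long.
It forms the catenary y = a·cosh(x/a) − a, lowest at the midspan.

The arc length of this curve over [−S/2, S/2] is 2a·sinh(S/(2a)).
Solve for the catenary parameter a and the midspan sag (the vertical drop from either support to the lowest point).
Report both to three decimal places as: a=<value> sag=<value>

a=5.802 sag=6.578

seed: a₀ = √(S³/(24(L−S))) = √(16.140³/(24·5.732)) = 5.528363
iter 1: u=1.459745  f(a)=+6.426e-01  f'(a)=-2.551e+00  a ← 5.528363 − (+6.426e-01/-2.551e+00) = 5.780320
iter 2: u=1.396116  f(a)=+4.654e-02  f'(a)=-2.193e+00  a ← 5.780320 − (+4.654e-02/-2.193e+00) = 5.801541
iter 3: u=1.391010  f(a)=+2.863e-04  f'(a)=-2.166e+00  a ← 5.801541 − (+2.863e-04/-2.166e+00) = 5.801673
iter 4: u=1.390978  f(a)=+1.098e-08  f'(a)=-2.166e+00  a ← 5.801673 − (+1.098e-08/-2.166e+00) = 5.801673
iter 5: u=1.390978  f(a)=+3.553e-15  f'(a)=-2.166e+00  a ← 5.801673 − (+3.553e-15/-2.166e+00) = 5.801673
converged: |Δa| < 1e-12 after 5 iterations
sag = a·(cosh(S/(2a)) − 1) = 5.801673·(cosh(1.390978) − 1) = 6.577968
T_max/T_min = cosh(S/(2a)) = 2.133805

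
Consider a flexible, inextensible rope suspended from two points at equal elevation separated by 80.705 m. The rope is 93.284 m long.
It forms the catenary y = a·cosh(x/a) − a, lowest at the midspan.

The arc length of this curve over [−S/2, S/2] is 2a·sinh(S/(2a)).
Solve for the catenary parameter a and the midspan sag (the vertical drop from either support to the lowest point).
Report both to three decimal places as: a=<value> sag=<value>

a=42.670 sag=20.546

seed: a₀ = √(S³/(24(L−S))) = √(80.705³/(24·12.579)) = 41.727463
iter 1: u=0.967049  f(a)=+6.015e-01  f'(a)=-6.612e-01  a ← 41.727463 − (+6.015e-01/-6.612e-01) = 42.637084
iter 2: u=0.946418  f(a)=+2.023e-02  f'(a)=-6.174e-01  a ← 42.637084 − (+2.023e-02/-6.174e-01) = 42.669849
iter 3: u=0.945691  f(a)=+2.465e-05  f'(a)=-6.159e-01  a ← 42.669849 − (+2.465e-05/-6.159e-01) = 42.669889
iter 4: u=0.945690  f(a)=+3.669e-11  f'(a)=-6.159e-01  a ← 42.669889 − (+3.669e-11/-6.159e-01) = 42.669889
iter 5: u=0.945690  f(a)=-1.421e-14  f'(a)=-6.159e-01  a ← 42.669889 − (-1.421e-14/-6.159e-01) = 42.669889
converged: |Δa| < 1e-12 after 5 iterations
sag = a·(cosh(S/(2a)) − 1) = 42.669889·(cosh(0.945690) − 1) = 20.545581
T_max/T_min = cosh(S/(2a)) = 1.481501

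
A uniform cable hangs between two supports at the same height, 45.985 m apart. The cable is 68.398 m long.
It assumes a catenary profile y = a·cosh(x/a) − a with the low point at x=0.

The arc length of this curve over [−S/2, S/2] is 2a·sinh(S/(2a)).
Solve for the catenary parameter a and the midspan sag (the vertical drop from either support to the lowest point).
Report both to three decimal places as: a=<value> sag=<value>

seed: a₀ = √(S³/(24(L−S))) = √(45.985³/(24·22.413)) = 13.445243
iter 1: u=1.710084  f(a)=+3.515e+00  f'(a)=-4.416e+00  a ← 13.445243 − (+3.515e+00/-4.416e+00) = 14.241108
iter 2: u=1.614516  f(a)=+3.363e-01  f'(a)=-3.608e+00  a ← 14.241108 − (+3.363e-01/-3.608e+00) = 14.334297
iter 3: u=1.604020  f(a)=+3.797e-03  f'(a)=-3.527e+00  a ← 14.334297 − (+3.797e-03/-3.527e+00) = 14.335373
iter 4: u=1.603900  f(a)=+4.960e-07  f'(a)=-3.526e+00  a ← 14.335373 − (+4.960e-07/-3.526e+00) = 14.335373
iter 5: u=1.603900  f(a)=+1.421e-14  f'(a)=-3.526e+00  a ← 14.335373 − (+1.421e-14/-3.526e+00) = 14.335373
converged: |Δa| < 1e-12 after 5 iterations
sag = a·(cosh(S/(2a)) − 1) = 14.335373·(cosh(1.603900) − 1) = 22.746624
T_max/T_min = cosh(S/(2a)) = 2.586748

a=14.335 sag=22.747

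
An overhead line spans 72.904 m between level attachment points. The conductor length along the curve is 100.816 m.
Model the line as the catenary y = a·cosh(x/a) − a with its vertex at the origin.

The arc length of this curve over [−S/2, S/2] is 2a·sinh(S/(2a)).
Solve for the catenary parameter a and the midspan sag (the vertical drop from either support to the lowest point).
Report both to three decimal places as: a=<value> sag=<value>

a=25.326 sag=31.087

seed: a₀ = √(S³/(24(L−S))) = √(72.904³/(24·27.912)) = 24.050601
iter 1: u=1.515638  f(a)=+3.387e+00  f'(a)=-2.900e+00  a ← 24.050601 − (+3.387e+00/-2.900e+00) = 25.218540
iter 2: u=1.445444  f(a)=+2.623e-01  f'(a)=-2.467e+00  a ← 25.218540 − (+2.623e-01/-2.467e+00) = 25.324901
iter 3: u=1.439374  f(a)=+1.866e-03  f'(a)=-2.432e+00  a ← 25.324901 − (+1.866e-03/-2.432e+00) = 25.325668
iter 4: u=1.439330  f(a)=+9.590e-08  f'(a)=-2.431e+00  a ← 25.325668 − (+9.590e-08/-2.431e+00) = 25.325668
iter 5: u=1.439330  f(a)=-1.421e-14  f'(a)=-2.431e+00  a ← 25.325668 − (-1.421e-14/-2.431e+00) = 25.325668
converged: |Δa| < 1e-12 after 5 iterations
sag = a·(cosh(S/(2a)) − 1) = 25.325668·(cosh(1.439330) − 1) = 31.086706
T_max/T_min = cosh(S/(2a)) = 2.227478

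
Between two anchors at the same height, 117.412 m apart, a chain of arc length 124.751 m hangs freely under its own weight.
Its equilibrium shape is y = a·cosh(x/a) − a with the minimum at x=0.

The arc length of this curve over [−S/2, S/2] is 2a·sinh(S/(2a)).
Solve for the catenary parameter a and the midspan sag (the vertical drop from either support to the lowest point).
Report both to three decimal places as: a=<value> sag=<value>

seed: a₀ = √(S³/(24(L−S))) = √(117.412³/(24·7.339)) = 95.861598
iter 1: u=0.612404  f(a)=+1.389e-01  f'(a)=-1.589e-01  a ← 95.861598 − (+1.389e-01/-1.589e-01) = 96.735253
iter 2: u=0.606873  f(a)=+1.921e-03  f'(a)=-1.546e-01  a ← 96.735253 − (+1.921e-03/-1.546e-01) = 96.747682
iter 3: u=0.606795  f(a)=+3.792e-07  f'(a)=-1.545e-01  a ← 96.747682 − (+3.792e-07/-1.545e-01) = 96.747684
iter 4: u=0.606795  f(a)=+0.000e+00  f'(a)=-1.545e-01  a ← 96.747684 − (+0.000e+00/-1.545e-01) = 96.747684
converged: |Δa| < 1e-12 after 4 iterations
sag = a·(cosh(S/(2a)) − 1) = 96.747684·(cosh(0.606795) − 1) = 18.364511
T_max/T_min = cosh(S/(2a)) = 1.189819

a=96.748 sag=18.365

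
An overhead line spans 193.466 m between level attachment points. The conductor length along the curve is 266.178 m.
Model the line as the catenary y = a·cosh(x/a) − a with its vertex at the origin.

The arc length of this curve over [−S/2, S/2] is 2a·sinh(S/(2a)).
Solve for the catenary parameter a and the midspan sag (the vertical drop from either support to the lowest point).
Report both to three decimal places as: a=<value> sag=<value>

seed: a₀ = √(S³/(24(L−S))) = √(193.466³/(24·72.712)) = 64.416676
iter 1: u=1.501676  f(a)=+8.653e+00  f'(a)=-2.809e+00  a ← 64.416676 − (+8.653e+00/-2.809e+00) = 67.496575
iter 2: u=1.433154  f(a)=+6.593e-01  f'(a)=-2.396e+00  a ← 67.496575 − (+6.593e-01/-2.396e+00) = 67.771704
iter 3: u=1.427336  f(a)=+4.525e-03  f'(a)=-2.363e+00  a ← 67.771704 − (+4.525e-03/-2.363e+00) = 67.773619
iter 4: u=1.427296  f(a)=+2.164e-07  f'(a)=-2.363e+00  a ← 67.773619 − (+2.164e-07/-2.363e+00) = 67.773619
iter 5: u=1.427296  f(a)=+5.684e-14  f'(a)=-2.363e+00  a ← 67.773619 − (+5.684e-14/-2.363e+00) = 67.773619
converged: |Δa| < 1e-12 after 5 iterations
sag = a·(cosh(S/(2a)) − 1) = 67.773619·(cosh(1.427296) − 1) = 81.578132
T_max/T_min = cosh(S/(2a)) = 2.203686

a=67.774 sag=81.578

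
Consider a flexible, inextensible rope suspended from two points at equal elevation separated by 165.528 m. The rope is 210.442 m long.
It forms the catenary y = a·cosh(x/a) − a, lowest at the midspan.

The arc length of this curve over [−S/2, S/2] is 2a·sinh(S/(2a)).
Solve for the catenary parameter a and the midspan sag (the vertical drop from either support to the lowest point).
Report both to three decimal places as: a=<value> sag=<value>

seed: a₀ = √(S³/(24(L−S))) = √(165.528³/(24·44.914)) = 64.865043
iter 1: u=1.275941  f(a)=+3.801e+00  f'(a)=-1.624e+00  a ← 64.865043 − (+3.801e+00/-1.624e+00) = 67.205850
iter 2: u=1.231500  f(a)=+2.154e-01  f'(a)=-1.444e+00  a ← 67.205850 − (+2.154e-01/-1.444e+00) = 67.355000
iter 3: u=1.228773  f(a)=+7.842e-04  f'(a)=-1.434e+00  a ← 67.355000 − (+7.842e-04/-1.434e+00) = 67.355547
iter 4: u=1.228763  f(a)=+1.047e-08  f'(a)=-1.434e+00  a ← 67.355547 − (+1.047e-08/-1.434e+00) = 67.355547
iter 5: u=1.228763  f(a)=+0.000e+00  f'(a)=-1.434e+00  a ← 67.355547 − (+0.000e+00/-1.434e+00) = 67.355547
converged: |Δa| < 1e-12 after 5 iterations
sag = a·(cosh(S/(2a)) − 1) = 67.355547·(cosh(1.228763) − 1) = 57.577349
T_max/T_min = cosh(S/(2a)) = 1.854827

a=67.356 sag=57.577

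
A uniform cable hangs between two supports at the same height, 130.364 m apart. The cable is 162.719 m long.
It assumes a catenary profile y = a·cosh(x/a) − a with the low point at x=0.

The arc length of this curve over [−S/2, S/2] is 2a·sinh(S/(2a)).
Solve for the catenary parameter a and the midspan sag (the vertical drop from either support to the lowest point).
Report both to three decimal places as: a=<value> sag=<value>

seed: a₀ = √(S³/(24(L−S))) = √(130.364³/(24·32.355)) = 53.414626
iter 1: u=1.220302  f(a)=+2.496e+00  f'(a)=-1.402e+00  a ← 53.414626 − (+2.496e+00/-1.402e+00) = 55.195463
iter 2: u=1.180930  f(a)=+1.303e-01  f'(a)=-1.259e+00  a ← 55.195463 − (+1.303e-01/-1.259e+00) = 55.298945
iter 3: u=1.178720  f(a)=+3.980e-04  f'(a)=-1.251e+00  a ← 55.298945 − (+3.980e-04/-1.251e+00) = 55.299263
iter 4: u=1.178714  f(a)=+3.741e-09  f'(a)=-1.251e+00  a ← 55.299263 − (+3.741e-09/-1.251e+00) = 55.299263
iter 5: u=1.178714  f(a)=-2.842e-14  f'(a)=-1.251e+00  a ← 55.299263 − (-2.842e-14/-1.251e+00) = 55.299263
converged: |Δa| < 1e-12 after 5 iterations
sag = a·(cosh(S/(2a)) − 1) = 55.299263·(cosh(1.178714) − 1) = 43.074396
T_max/T_min = cosh(S/(2a)) = 1.778933

a=55.299 sag=43.074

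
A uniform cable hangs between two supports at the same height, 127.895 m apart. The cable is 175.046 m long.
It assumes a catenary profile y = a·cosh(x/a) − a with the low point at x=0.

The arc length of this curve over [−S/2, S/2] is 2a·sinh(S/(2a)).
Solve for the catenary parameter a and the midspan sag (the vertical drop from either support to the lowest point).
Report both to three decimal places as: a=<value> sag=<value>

a=45.197 sag=53.307

seed: a₀ = √(S³/(24(L−S))) = √(127.895³/(24·47.151)) = 42.996121
iter 1: u=1.487285  f(a)=+5.498e+00  f'(a)=-2.718e+00  a ← 42.996121 − (+5.498e+00/-2.718e+00) = 45.018740
iter 2: u=1.420464  f(a)=+4.118e-01  f'(a)=-2.325e+00  a ← 45.018740 − (+4.118e-01/-2.325e+00) = 45.195841
iter 3: u=1.414898  f(a)=+2.723e-03  f'(a)=-2.294e+00  a ← 45.195841 − (+2.723e-03/-2.294e+00) = 45.197028
iter 4: u=1.414861  f(a)=+1.208e-07  f'(a)=-2.294e+00  a ← 45.197028 − (+1.208e-07/-2.294e+00) = 45.197028
iter 5: u=1.414861  f(a)=+0.000e+00  f'(a)=-2.294e+00  a ← 45.197028 − (+0.000e+00/-2.294e+00) = 45.197028
converged: |Δa| < 1e-12 after 5 iterations
sag = a·(cosh(S/(2a)) − 1) = 45.197028·(cosh(1.414861) − 1) = 53.307017
T_max/T_min = cosh(S/(2a)) = 2.179436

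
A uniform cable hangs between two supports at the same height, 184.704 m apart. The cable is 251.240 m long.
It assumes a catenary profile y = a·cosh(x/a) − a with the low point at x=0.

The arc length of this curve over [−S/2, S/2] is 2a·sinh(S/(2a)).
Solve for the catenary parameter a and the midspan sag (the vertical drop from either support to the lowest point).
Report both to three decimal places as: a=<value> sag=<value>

seed: a₀ = √(S³/(24(L−S))) = √(184.704³/(24·66.536)) = 62.817477
iter 1: u=1.470164  f(a)=+7.572e+00  f'(a)=-2.613e+00  a ← 62.817477 − (+7.572e+00/-2.613e+00) = 65.715182
iter 2: u=1.405337  f(a)=+5.554e-01  f'(a)=-2.243e+00  a ← 65.715182 − (+5.554e-01/-2.243e+00) = 65.962871
iter 3: u=1.400060  f(a)=+3.512e-03  f'(a)=-2.214e+00  a ← 65.962871 − (+3.512e-03/-2.214e+00) = 65.964457
iter 4: u=1.400027  f(a)=+1.424e-07  f'(a)=-2.214e+00  a ← 65.964457 − (+1.424e-07/-2.214e+00) = 65.964458
iter 5: u=1.400027  f(a)=+0.000e+00  f'(a)=-2.214e+00  a ← 65.964458 − (+0.000e+00/-2.214e+00) = 65.964458
converged: |Δa| < 1e-12 after 5 iterations
sag = a·(cosh(S/(2a)) − 1) = 65.964458·(cosh(1.400027) − 1) = 75.921744
T_max/T_min = cosh(S/(2a)) = 2.150949

a=65.964 sag=75.922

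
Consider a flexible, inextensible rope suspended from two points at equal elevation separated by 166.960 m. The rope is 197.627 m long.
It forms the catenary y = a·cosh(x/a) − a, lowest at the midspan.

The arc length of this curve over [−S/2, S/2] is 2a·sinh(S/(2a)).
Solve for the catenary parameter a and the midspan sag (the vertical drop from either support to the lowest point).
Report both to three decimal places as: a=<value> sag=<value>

a=81.624 sag=46.542

seed: a₀ = √(S³/(24(L−S))) = √(166.960³/(24·30.667)) = 79.520186
iter 1: u=1.049796  f(a)=+1.735e+00  f'(a)=-8.597e-01  a ← 79.520186 − (+1.735e+00/-8.597e-01) = 81.538160
iter 2: u=1.023815  f(a)=+6.823e-02  f'(a)=-7.933e-01  a ← 81.538160 − (+6.823e-02/-7.933e-01) = 81.624173
iter 3: u=1.022736  f(a)=+1.151e-04  f'(a)=-7.906e-01  a ← 81.624173 − (+1.151e-04/-7.906e-01) = 81.624319
iter 4: u=1.022734  f(a)=+3.289e-10  f'(a)=-7.906e-01  a ← 81.624319 − (+3.289e-10/-7.906e-01) = 81.624319
iter 5: u=1.022734  f(a)=-2.842e-14  f'(a)=-7.906e-01  a ← 81.624319 − (-2.842e-14/-7.906e-01) = 81.624319
converged: |Δa| < 1e-12 after 5 iterations
sag = a·(cosh(S/(2a)) − 1) = 81.624319·(cosh(1.022734) − 1) = 46.542125
T_max/T_min = cosh(S/(2a)) = 1.570199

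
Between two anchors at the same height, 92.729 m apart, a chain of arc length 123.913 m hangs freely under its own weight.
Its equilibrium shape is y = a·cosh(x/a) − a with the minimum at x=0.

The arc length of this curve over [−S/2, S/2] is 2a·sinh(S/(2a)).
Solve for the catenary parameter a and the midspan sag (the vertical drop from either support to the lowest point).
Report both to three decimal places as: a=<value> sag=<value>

a=34.174 sag=36.583

seed: a₀ = √(S³/(24(L−S))) = √(92.729³/(24·31.184)) = 32.640126
iter 1: u=1.420476  f(a)=+3.302e+00  f'(a)=-2.325e+00  a ← 32.640126 − (+3.302e+00/-2.325e+00) = 34.060037
iter 2: u=1.361258  f(a)=+2.277e-01  f'(a)=-2.015e+00  a ← 34.060037 − (+2.277e-01/-2.015e+00) = 34.173043
iter 3: u=1.356757  f(a)=+1.260e-03  f'(a)=-1.992e+00  a ← 34.173043 − (+1.260e-03/-1.992e+00) = 34.173675
iter 4: u=1.356731  f(a)=+3.905e-08  f'(a)=-1.992e+00  a ← 34.173675 − (+3.905e-08/-1.992e+00) = 34.173675
iter 5: u=1.356731  f(a)=-1.421e-14  f'(a)=-1.992e+00  a ← 34.173675 − (-1.421e-14/-1.992e+00) = 34.173675
converged: |Δa| < 1e-12 after 5 iterations
sag = a·(cosh(S/(2a)) − 1) = 34.173675·(cosh(1.356731) − 1) = 36.582582
T_max/T_min = cosh(S/(2a)) = 2.070490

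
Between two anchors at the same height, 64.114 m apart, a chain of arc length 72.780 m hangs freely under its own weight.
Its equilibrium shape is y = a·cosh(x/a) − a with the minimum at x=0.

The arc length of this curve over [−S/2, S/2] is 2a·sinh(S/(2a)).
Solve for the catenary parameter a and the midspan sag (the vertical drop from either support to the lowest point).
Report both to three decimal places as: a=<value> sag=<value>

a=36.297 sag=15.100

seed: a₀ = √(S³/(24(L−S))) = √(64.114³/(24·8.666)) = 35.597078
iter 1: u=0.900551  f(a)=+3.583e-01  f'(a)=-5.275e-01  a ← 35.597078 − (+3.583e-01/-5.275e-01) = 36.276200
iter 2: u=0.883692  f(a)=+1.051e-02  f'(a)=-4.970e-01  a ← 36.276200 − (+1.051e-02/-4.970e-01) = 36.297346
iter 3: u=0.883178  f(a)=+9.649e-06  f'(a)=-4.961e-01  a ← 36.297346 − (+9.649e-06/-4.961e-01) = 36.297366
iter 4: u=0.883177  f(a)=+8.171e-12  f'(a)=-4.961e-01  a ← 36.297366 − (+8.171e-12/-4.961e-01) = 36.297366
converged: |Δa| < 1e-12 after 4 iterations
sag = a·(cosh(S/(2a)) − 1) = 36.297366·(cosh(0.883177) − 1) = 15.100405
T_max/T_min = cosh(S/(2a)) = 1.416019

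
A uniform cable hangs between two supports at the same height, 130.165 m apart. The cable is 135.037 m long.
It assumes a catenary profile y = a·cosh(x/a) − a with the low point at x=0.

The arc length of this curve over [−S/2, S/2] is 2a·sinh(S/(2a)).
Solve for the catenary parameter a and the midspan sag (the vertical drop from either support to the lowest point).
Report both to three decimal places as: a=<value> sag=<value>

a=138.100 sag=15.622

seed: a₀ = √(S³/(24(L−S))) = √(130.165³/(24·4.872)) = 137.335266
iter 1: u=0.473895  f(a)=+5.500e-02  f'(a)=-7.256e-02  a ← 137.335266 − (+5.500e-02/-7.256e-02) = 138.093298
iter 2: u=0.471294  f(a)=+4.587e-04  f'(a)=-7.135e-02  a ← 138.093298 − (+4.587e-04/-7.135e-02) = 138.099727
iter 3: u=0.471272  f(a)=+3.250e-08  f'(a)=-7.134e-02  a ← 138.099727 − (+3.250e-08/-7.134e-02) = 138.099727
iter 4: u=0.471272  f(a)=+0.000e+00  f'(a)=-7.134e-02  a ← 138.099727 − (+0.000e+00/-7.134e-02) = 138.099727
converged: |Δa| < 1e-12 after 4 iterations
sag = a·(cosh(S/(2a)) − 1) = 138.099727·(cosh(0.471272) − 1) = 15.621717
T_max/T_min = cosh(S/(2a)) = 1.113119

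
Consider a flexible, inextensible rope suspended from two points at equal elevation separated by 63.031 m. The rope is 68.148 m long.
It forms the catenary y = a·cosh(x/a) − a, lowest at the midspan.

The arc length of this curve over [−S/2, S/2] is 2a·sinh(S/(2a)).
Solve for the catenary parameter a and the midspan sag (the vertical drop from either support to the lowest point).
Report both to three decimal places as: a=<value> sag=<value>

seed: a₀ = √(S³/(24(L−S))) = √(63.031³/(24·5.117)) = 45.156260
iter 1: u=0.697921  f(a)=+1.261e-01  f'(a)=-2.379e-01  a ← 45.156260 − (+1.261e-01/-2.379e-01) = 45.686293
iter 2: u=0.689824  f(a)=+2.254e-03  f'(a)=-2.294e-01  a ← 45.686293 − (+2.254e-03/-2.294e-01) = 45.696118
iter 3: u=0.689676  f(a)=+7.497e-07  f'(a)=-2.293e-01  a ← 45.696118 − (+7.497e-07/-2.293e-01) = 45.696122
iter 4: u=0.689676  f(a)=+8.527e-14  f'(a)=-2.293e-01  a ← 45.696122 − (+8.527e-14/-2.293e-01) = 45.696122
converged: |Δa| < 1e-12 after 4 iterations
sag = a·(cosh(S/(2a)) − 1) = 45.696122·(cosh(0.689676) − 1) = 11.305396
T_max/T_min = cosh(S/(2a)) = 1.247404

a=45.696 sag=11.305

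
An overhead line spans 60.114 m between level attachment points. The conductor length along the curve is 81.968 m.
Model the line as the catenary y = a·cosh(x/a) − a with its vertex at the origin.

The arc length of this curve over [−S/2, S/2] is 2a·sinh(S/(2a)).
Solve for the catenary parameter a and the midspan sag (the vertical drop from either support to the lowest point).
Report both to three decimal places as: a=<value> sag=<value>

seed: a₀ = √(S³/(24(L−S))) = √(60.114³/(24·21.854)) = 20.351309
iter 1: u=1.476907  f(a)=+2.511e+00  f'(a)=-2.654e+00  a ← 20.351309 − (+2.511e+00/-2.654e+00) = 21.297402
iter 2: u=1.411299  f(a)=+1.857e-01  f'(a)=-2.275e+00  a ← 21.297402 − (+1.857e-01/-2.275e+00) = 21.379045
iter 3: u=1.405909  f(a)=+1.195e-03  f'(a)=-2.246e+00  a ← 21.379045 − (+1.195e-03/-2.246e+00) = 21.379578
iter 4: u=1.405874  f(a)=+5.022e-08  f'(a)=-2.245e+00  a ← 21.379578 − (+5.022e-08/-2.245e+00) = 21.379578
iter 5: u=1.405874  f(a)=+1.421e-14  f'(a)=-2.245e+00  a ← 21.379578 − (+1.421e-14/-2.245e+00) = 21.379578
converged: |Δa| < 1e-12 after 5 iterations
sag = a·(cosh(S/(2a)) − 1) = 21.379578·(cosh(1.405874) − 1) = 24.845682
T_max/T_min = cosh(S/(2a)) = 2.162122

a=21.380 sag=24.846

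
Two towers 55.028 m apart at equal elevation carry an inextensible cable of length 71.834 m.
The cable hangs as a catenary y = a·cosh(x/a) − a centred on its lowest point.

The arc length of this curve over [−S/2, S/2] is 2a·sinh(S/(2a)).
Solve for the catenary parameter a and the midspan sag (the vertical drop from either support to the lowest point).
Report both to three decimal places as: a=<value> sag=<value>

a=21.198 sag=20.508

seed: a₀ = √(S³/(24(L−S))) = √(55.028³/(24·16.806)) = 20.325339
iter 1: u=1.353680  f(a)=+1.609e+00  f'(a)=-1.977e+00  a ← 20.325339 − (+1.609e+00/-1.977e+00) = 21.138957
iter 2: u=1.301578  f(a)=+1.016e-01  f'(a)=-1.735e+00  a ← 21.138957 − (+1.016e-01/-1.735e+00) = 21.197553
iter 3: u=1.297980  f(a)=+4.662e-04  f'(a)=-1.719e+00  a ← 21.197553 − (+4.662e-04/-1.719e+00) = 21.197824
iter 4: u=1.297963  f(a)=+9.910e-09  f'(a)=-1.719e+00  a ← 21.197824 − (+9.910e-09/-1.719e+00) = 21.197824
iter 5: u=1.297963  f(a)=+0.000e+00  f'(a)=-1.719e+00  a ← 21.197824 − (+0.000e+00/-1.719e+00) = 21.197824
converged: |Δa| < 1e-12 after 5 iterations
sag = a·(cosh(S/(2a)) − 1) = 21.197824·(cosh(1.297963) − 1) = 20.508035
T_max/T_min = cosh(S/(2a)) = 1.967459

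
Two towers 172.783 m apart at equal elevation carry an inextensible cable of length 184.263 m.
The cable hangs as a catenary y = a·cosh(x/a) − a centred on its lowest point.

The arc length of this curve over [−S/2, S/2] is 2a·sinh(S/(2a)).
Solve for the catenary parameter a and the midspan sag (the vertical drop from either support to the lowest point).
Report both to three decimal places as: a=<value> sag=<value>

a=138.171 sag=27.900

seed: a₀ = √(S³/(24(L−S))) = √(172.783³/(24·11.480)) = 136.827991
iter 1: u=0.631388  f(a)=+2.310e-01  f'(a)=-1.746e-01  a ← 136.827991 − (+2.310e-01/-1.746e-01) = 138.151165
iter 2: u=0.625340  f(a)=+3.394e-03  f'(a)=-1.695e-01  a ← 138.151165 − (+3.394e-03/-1.695e-01) = 138.171188
iter 3: u=0.625250  f(a)=+7.567e-07  f'(a)=-1.694e-01  a ← 138.171188 − (+7.567e-07/-1.694e-01) = 138.171192
iter 4: u=0.625250  f(a)=+5.684e-14  f'(a)=-1.694e-01  a ← 138.171192 − (+5.684e-14/-1.694e-01) = 138.171192
converged: |Δa| < 1e-12 after 4 iterations
sag = a·(cosh(S/(2a)) − 1) = 138.171192·(cosh(0.625250) − 1) = 27.899551
T_max/T_min = cosh(S/(2a)) = 1.201920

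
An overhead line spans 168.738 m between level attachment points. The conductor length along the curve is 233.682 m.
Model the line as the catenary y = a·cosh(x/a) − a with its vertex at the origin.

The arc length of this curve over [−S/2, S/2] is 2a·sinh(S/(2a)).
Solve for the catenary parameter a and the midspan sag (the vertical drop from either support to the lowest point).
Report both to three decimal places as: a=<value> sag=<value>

a=58.477 sag=72.180

seed: a₀ = √(S³/(24(L−S))) = √(168.738³/(24·64.944)) = 55.519329
iter 1: u=1.519633  f(a)=+7.925e+00  f'(a)=-2.926e+00  a ← 55.519329 − (+7.925e+00/-2.926e+00) = 58.227377
iter 2: u=1.448958  f(a)=+6.167e-01  f'(a)=-2.487e+00  a ← 58.227377 − (+6.167e-01/-2.487e+00) = 58.475343
iter 3: u=1.442813  f(a)=+4.431e-03  f'(a)=-2.451e+00  a ← 58.475343 − (+4.431e-03/-2.451e+00) = 58.477151
iter 4: u=1.442769  f(a)=+2.324e-07  f'(a)=-2.451e+00  a ← 58.477151 − (+2.324e-07/-2.451e+00) = 58.477151
iter 5: u=1.442769  f(a)=-2.842e-14  f'(a)=-2.451e+00  a ← 58.477151 − (-2.842e-14/-2.451e+00) = 58.477151
converged: |Δa| < 1e-12 after 5 iterations
sag = a·(cosh(S/(2a)) − 1) = 58.477151·(cosh(1.442769) − 1) = 72.180403
T_max/T_min = cosh(S/(2a)) = 2.234335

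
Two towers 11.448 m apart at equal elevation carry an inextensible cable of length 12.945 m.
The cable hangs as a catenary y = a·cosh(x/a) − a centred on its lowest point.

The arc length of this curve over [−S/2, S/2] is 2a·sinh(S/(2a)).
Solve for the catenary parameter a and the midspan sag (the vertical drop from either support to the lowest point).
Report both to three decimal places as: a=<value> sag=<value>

seed: a₀ = √(S³/(24(L−S))) = √(11.448³/(24·1.497)) = 6.462163
iter 1: u=0.885772  f(a)=+5.984e-02  f'(a)=-5.007e-01  a ← 6.462163 − (+5.984e-02/-5.007e-01) = 6.581668
iter 2: u=0.869688  f(a)=+1.700e-03  f'(a)=-4.726e-01  a ← 6.581668 − (+1.700e-03/-4.726e-01) = 6.585265
iter 3: u=0.869213  f(a)=+1.462e-06  f'(a)=-4.718e-01  a ← 6.585265 − (+1.462e-06/-4.718e-01) = 6.585268
iter 4: u=0.869213  f(a)=+1.080e-12  f'(a)=-4.718e-01  a ← 6.585268 − (+1.080e-12/-4.718e-01) = 6.585268
converged: |Δa| < 1e-12 after 4 iterations
sag = a·(cosh(S/(2a)) − 1) = 6.585268·(cosh(0.869213) − 1) = 2.648312
T_max/T_min = cosh(S/(2a)) = 1.402157

a=6.585 sag=2.648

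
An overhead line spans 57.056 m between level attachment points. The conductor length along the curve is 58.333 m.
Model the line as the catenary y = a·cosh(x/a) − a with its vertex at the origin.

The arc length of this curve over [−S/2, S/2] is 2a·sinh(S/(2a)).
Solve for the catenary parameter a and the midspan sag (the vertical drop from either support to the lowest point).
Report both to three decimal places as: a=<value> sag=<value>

seed: a₀ = √(S³/(24(L−S))) = √(57.056³/(24·1.277)) = 77.848619
iter 1: u=0.366455  f(a)=+8.602e-03  f'(a)=-3.325e-02  a ← 77.848619 − (+8.602e-03/-3.325e-02) = 78.107321
iter 2: u=0.365241  f(a)=+4.307e-05  f'(a)=-3.292e-02  a ← 78.107321 − (+4.307e-05/-3.292e-02) = 78.108629
iter 3: u=0.365235  f(a)=+1.092e-09  f'(a)=-3.292e-02  a ← 78.108629 − (+1.092e-09/-3.292e-02) = 78.108629
iter 4: u=0.365235  f(a)=+0.000e+00  f'(a)=-3.292e-02  a ← 78.108629 − (+0.000e+00/-3.292e-02) = 78.108629
converged: |Δa| < 1e-12 after 4 iterations
sag = a·(cosh(S/(2a)) − 1) = 78.108629·(cosh(0.365235) − 1) = 5.267882
T_max/T_min = cosh(S/(2a)) = 1.067443

a=78.109 sag=5.268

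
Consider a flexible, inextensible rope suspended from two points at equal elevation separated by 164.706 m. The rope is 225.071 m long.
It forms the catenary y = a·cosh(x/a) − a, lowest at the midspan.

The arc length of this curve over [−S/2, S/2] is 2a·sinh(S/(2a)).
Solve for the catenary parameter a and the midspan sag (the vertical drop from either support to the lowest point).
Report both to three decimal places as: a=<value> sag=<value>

seed: a₀ = √(S³/(24(L−S))) = √(164.706³/(24·60.365)) = 55.534889
iter 1: u=1.482906  f(a)=+6.995e+00  f'(a)=-2.691e+00  a ← 55.534889 − (+6.995e+00/-2.691e+00) = 58.134367
iter 2: u=1.416598  f(a)=+5.212e-01  f'(a)=-2.304e+00  a ← 58.134367 − (+5.212e-01/-2.304e+00) = 58.360586
iter 3: u=1.411106  f(a)=+3.407e-03  f'(a)=-2.274e+00  a ← 58.360586 − (+3.407e-03/-2.274e+00) = 58.362084
iter 4: u=1.411070  f(a)=+1.477e-07  f'(a)=-2.274e+00  a ← 58.362084 − (+1.477e-07/-2.274e+00) = 58.362084
iter 5: u=1.411070  f(a)=+2.842e-14  f'(a)=-2.274e+00  a ← 58.362084 − (+2.842e-14/-2.274e+00) = 58.362084
converged: |Δa| < 1e-12 after 5 iterations
sag = a·(cosh(S/(2a)) − 1) = 58.362084·(cosh(1.411070) − 1) = 68.406885
T_max/T_min = cosh(S/(2a)) = 2.172112

a=58.362 sag=68.407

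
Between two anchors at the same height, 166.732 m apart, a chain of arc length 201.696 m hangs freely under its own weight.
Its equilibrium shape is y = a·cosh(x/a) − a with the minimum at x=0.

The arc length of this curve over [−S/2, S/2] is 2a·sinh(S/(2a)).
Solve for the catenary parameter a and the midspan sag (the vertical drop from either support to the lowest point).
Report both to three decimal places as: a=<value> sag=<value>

a=76.554 sag=50.059

seed: a₀ = √(S³/(24(L−S))) = √(166.732³/(24·34.964)) = 74.321123
iter 1: u=1.121700  f(a)=+2.267e+00  f'(a)=-1.065e+00  a ← 74.321123 − (+2.267e+00/-1.065e+00) = 76.450007
iter 2: u=1.090464  f(a)=+1.010e-01  f'(a)=-9.717e-01  a ← 76.450007 − (+1.010e-01/-9.717e-01) = 76.553988
iter 3: u=1.088983  f(a)=+2.215e-04  f'(a)=-9.675e-01  a ← 76.553988 − (+2.215e-04/-9.675e-01) = 76.554217
iter 4: u=1.088980  f(a)=+1.070e-09  f'(a)=-9.674e-01  a ← 76.554217 − (+1.070e-09/-9.674e-01) = 76.554217
iter 5: u=1.088980  f(a)=-5.684e-14  f'(a)=-9.674e-01  a ← 76.554217 − (-5.684e-14/-9.674e-01) = 76.554217
converged: |Δa| < 1e-12 after 5 iterations
sag = a·(cosh(S/(2a)) − 1) = 76.554217·(cosh(1.088980) − 1) = 50.058844
T_max/T_min = cosh(S/(2a)) = 1.653901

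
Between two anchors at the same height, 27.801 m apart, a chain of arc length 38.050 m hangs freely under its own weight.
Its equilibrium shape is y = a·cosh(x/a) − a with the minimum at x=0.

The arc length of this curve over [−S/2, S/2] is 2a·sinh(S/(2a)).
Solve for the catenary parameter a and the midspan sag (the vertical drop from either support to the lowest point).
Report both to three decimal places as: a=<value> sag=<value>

seed: a₀ = √(S³/(24(L−S))) = √(27.801³/(24·10.249)) = 9.346398
iter 1: u=1.487257  f(a)=+1.195e+00  f'(a)=-2.718e+00  a ← 9.346398 − (+1.195e+00/-2.718e+00) = 9.786056
iter 2: u=1.420439  f(a)=+8.950e-02  f'(a)=-2.325e+00  a ← 9.786056 − (+8.950e-02/-2.325e+00) = 9.824551
iter 3: u=1.414874  f(a)=+5.918e-04  f'(a)=-2.294e+00  a ← 9.824551 − (+5.918e-04/-2.294e+00) = 9.824809
iter 4: u=1.414837  f(a)=+2.625e-08  f'(a)=-2.294e+00  a ← 9.824809 − (+2.625e-08/-2.294e+00) = 9.824809
iter 5: u=1.414837  f(a)=-7.105e-15  f'(a)=-2.294e+00  a ← 9.824809 − (-7.105e-15/-2.294e+00) = 9.824809
converged: |Δa| < 1e-12 after 5 iterations
sag = a·(cosh(S/(2a)) − 1) = 9.824809·(cosh(1.414837) − 1) = 11.587279
T_max/T_min = cosh(S/(2a)) = 2.179390

a=9.825 sag=11.587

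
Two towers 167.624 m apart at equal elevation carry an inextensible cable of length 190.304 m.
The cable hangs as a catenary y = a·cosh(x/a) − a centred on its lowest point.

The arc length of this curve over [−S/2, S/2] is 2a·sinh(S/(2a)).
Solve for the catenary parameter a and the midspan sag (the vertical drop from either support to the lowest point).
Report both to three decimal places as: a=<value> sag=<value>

seed: a₀ = √(S³/(24(L−S))) = √(167.624³/(24·22.680)) = 93.020175
iter 1: u=0.901009  f(a)=+9.386e-01  f'(a)=-5.284e-01  a ← 93.020175 − (+9.386e-01/-5.284e-01) = 94.796514
iter 2: u=0.884125  f(a)=+2.756e-02  f'(a)=-4.978e-01  a ← 94.796514 − (+2.756e-02/-4.978e-01) = 94.851881
iter 3: u=0.883609  f(a)=+2.536e-05  f'(a)=-4.969e-01  a ← 94.851881 − (+2.536e-05/-4.969e-01) = 94.851932
iter 4: u=0.883609  f(a)=+2.149e-11  f'(a)=-4.969e-01  a ← 94.851932 − (+2.149e-11/-4.969e-01) = 94.851932
converged: |Δa| < 1e-12 after 4 iterations
sag = a·(cosh(S/(2a)) − 1) = 94.851932·(cosh(0.883609) − 1) = 39.501304
T_max/T_min = cosh(S/(2a)) = 1.416452

a=94.852 sag=39.501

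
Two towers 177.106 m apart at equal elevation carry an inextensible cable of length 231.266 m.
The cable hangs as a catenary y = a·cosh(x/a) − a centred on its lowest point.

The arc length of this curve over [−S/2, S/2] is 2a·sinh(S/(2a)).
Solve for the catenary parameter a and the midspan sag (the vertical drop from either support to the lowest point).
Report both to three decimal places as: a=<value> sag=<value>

a=68.184 sag=66.055

seed: a₀ = √(S³/(24(L−S))) = √(177.106³/(24·54.160)) = 65.373986
iter 1: u=1.354560  f(a)=+5.191e+00  f'(a)=-1.982e+00  a ← 65.373986 − (+5.191e+00/-1.982e+00) = 67.993850
iter 2: u=1.302368  f(a)=+3.284e-01  f'(a)=-1.738e+00  a ← 67.993850 − (+3.284e-01/-1.738e+00) = 68.182784
iter 3: u=1.298759  f(a)=+1.510e-03  f'(a)=-1.722e+00  a ← 68.182784 − (+1.510e-03/-1.722e+00) = 68.183661
iter 4: u=1.298742  f(a)=+3.226e-08  f'(a)=-1.722e+00  a ← 68.183661 − (+3.226e-08/-1.722e+00) = 68.183661
iter 5: u=1.298742  f(a)=+2.842e-14  f'(a)=-1.722e+00  a ← 68.183661 − (+2.842e-14/-1.722e+00) = 68.183661
converged: |Δa| < 1e-12 after 5 iterations
sag = a·(cosh(S/(2a)) − 1) = 68.183661·(cosh(1.298742) − 1) = 66.054941
T_max/T_min = cosh(S/(2a)) = 1.968780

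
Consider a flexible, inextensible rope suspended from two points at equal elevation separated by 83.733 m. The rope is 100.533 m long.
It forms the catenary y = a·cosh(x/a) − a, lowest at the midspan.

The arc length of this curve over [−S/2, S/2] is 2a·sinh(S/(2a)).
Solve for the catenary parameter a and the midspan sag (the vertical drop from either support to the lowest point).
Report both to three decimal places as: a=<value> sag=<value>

seed: a₀ = √(S³/(24(L−S))) = √(83.733³/(24·16.800)) = 38.157922
iter 1: u=1.097190  f(a)=+1.041e+00  f'(a)=-9.912e-01  a ← 38.157922 − (+1.041e+00/-9.912e-01) = 39.207834
iter 2: u=1.067810  f(a)=+4.450e-02  f'(a)=-9.081e-01  a ← 39.207834 − (+4.450e-02/-9.081e-01) = 39.256836
iter 3: u=1.066477  f(a)=+8.940e-05  f'(a)=-9.044e-01  a ← 39.256836 − (+8.940e-05/-9.044e-01) = 39.256935
iter 4: u=1.066474  f(a)=+3.625e-10  f'(a)=-9.044e-01  a ← 39.256935 − (+3.625e-10/-9.044e-01) = 39.256935
iter 5: u=1.066474  f(a)=-1.421e-14  f'(a)=-9.044e-01  a ← 39.256935 − (-1.421e-14/-9.044e-01) = 39.256935
converged: |Δa| < 1e-12 after 5 iterations
sag = a·(cosh(S/(2a)) − 1) = 39.256935·(cosh(1.066474) − 1) = 24.522591
T_max/T_min = cosh(S/(2a)) = 1.624669

a=39.257 sag=24.523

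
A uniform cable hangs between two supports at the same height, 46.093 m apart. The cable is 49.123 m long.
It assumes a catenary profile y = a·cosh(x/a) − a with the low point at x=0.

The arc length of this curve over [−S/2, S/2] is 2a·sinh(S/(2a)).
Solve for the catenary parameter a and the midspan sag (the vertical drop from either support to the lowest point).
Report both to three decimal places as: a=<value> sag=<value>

seed: a₀ = √(S³/(24(L−S))) = √(46.093³/(24·3.030)) = 36.696575
iter 1: u=0.628029  f(a)=+6.032e-02  f'(a)=-1.717e-01  a ← 36.696575 − (+6.032e-02/-1.717e-01) = 37.047789
iter 2: u=0.622075  f(a)=+8.769e-04  f'(a)=-1.668e-01  a ← 37.047789 − (+8.769e-04/-1.668e-01) = 37.053047
iter 3: u=0.621987  f(a)=+1.914e-07  f'(a)=-1.667e-01  a ← 37.053047 − (+1.914e-07/-1.667e-01) = 37.053048
iter 4: u=0.621987  f(a)=+0.000e+00  f'(a)=-1.667e-01  a ← 37.053048 − (+0.000e+00/-1.667e-01) = 37.053048
converged: |Δa| < 1e-12 after 4 iterations
sag = a·(cosh(S/(2a)) − 1) = 37.053048·(cosh(0.621987) − 1) = 7.401374
T_max/T_min = cosh(S/(2a)) = 1.199751

a=37.053 sag=7.401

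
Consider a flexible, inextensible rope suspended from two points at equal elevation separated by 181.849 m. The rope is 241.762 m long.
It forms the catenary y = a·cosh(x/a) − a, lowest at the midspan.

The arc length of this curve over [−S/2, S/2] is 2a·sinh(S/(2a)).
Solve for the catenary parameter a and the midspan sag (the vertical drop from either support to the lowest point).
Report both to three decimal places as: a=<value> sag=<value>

seed: a₀ = √(S³/(24(L−S))) = √(181.849³/(24·59.913)) = 64.669607
iter 1: u=1.405985  f(a)=+6.208e+00  f'(a)=-2.246e+00  a ← 64.669607 − (+6.208e+00/-2.246e+00) = 67.433760
iter 2: u=1.348353  f(a)=+4.202e-01  f'(a)=-1.951e+00  a ← 67.433760 − (+4.202e-01/-1.951e+00) = 67.649115
iter 3: u=1.344060  f(a)=+2.235e-03  f'(a)=-1.931e+00  a ← 67.649115 − (+2.235e-03/-1.931e+00) = 67.650273
iter 4: u=1.344037  f(a)=+6.392e-08  f'(a)=-1.931e+00  a ← 67.650273 − (+6.392e-08/-1.931e+00) = 67.650273
iter 5: u=1.344037  f(a)=+0.000e+00  f'(a)=-1.931e+00  a ← 67.650273 − (+0.000e+00/-1.931e+00) = 67.650273
converged: |Δa| < 1e-12 after 5 iterations
sag = a·(cosh(S/(2a)) − 1) = 67.650273·(cosh(1.344037) − 1) = 70.873283
T_max/T_min = cosh(S/(2a)) = 2.047642

a=67.650 sag=70.873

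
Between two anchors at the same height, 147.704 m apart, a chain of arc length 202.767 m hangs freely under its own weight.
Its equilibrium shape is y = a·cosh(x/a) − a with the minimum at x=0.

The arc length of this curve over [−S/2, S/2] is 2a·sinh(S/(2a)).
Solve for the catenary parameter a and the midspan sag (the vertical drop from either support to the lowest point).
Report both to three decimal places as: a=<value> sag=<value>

a=51.934 sag=61.977

seed: a₀ = √(S³/(24(L−S))) = √(147.704³/(24·55.063)) = 49.380198
iter 1: u=1.495579  f(a)=+6.496e+00  f'(a)=-2.771e+00  a ← 49.380198 − (+6.496e+00/-2.771e+00) = 51.725042
iter 2: u=1.427780  f(a)=+4.914e-01  f'(a)=-2.366e+00  a ← 51.725042 − (+4.914e-01/-2.366e+00) = 51.932743
iter 3: u=1.422070  f(a)=+3.320e-03  f'(a)=-2.334e+00  a ← 51.932743 − (+3.320e-03/-2.334e+00) = 51.934166
iter 4: u=1.422031  f(a)=+1.538e-07  f'(a)=-2.334e+00  a ← 51.934166 − (+1.538e-07/-2.334e+00) = 51.934166
iter 5: u=1.422031  f(a)=+0.000e+00  f'(a)=-2.334e+00  a ← 51.934166 − (+0.000e+00/-2.334e+00) = 51.934166
converged: |Δa| < 1e-12 after 5 iterations
sag = a·(cosh(S/(2a)) − 1) = 51.934166·(cosh(1.422031) − 1) = 61.977079
T_max/T_min = cosh(S/(2a)) = 2.193378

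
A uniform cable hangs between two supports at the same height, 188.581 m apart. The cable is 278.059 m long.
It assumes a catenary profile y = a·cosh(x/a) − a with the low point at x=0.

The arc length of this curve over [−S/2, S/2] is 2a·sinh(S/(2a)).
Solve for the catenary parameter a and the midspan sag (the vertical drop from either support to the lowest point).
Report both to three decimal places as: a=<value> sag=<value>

a=59.494 sag=91.730

seed: a₀ = √(S³/(24(L−S))) = √(188.581³/(24·89.478)) = 55.883442
iter 1: u=1.687271  f(a)=+1.364e+01  f'(a)=-4.212e+00  a ← 55.883442 − (+1.364e+01/-4.212e+00) = 59.120853
iter 2: u=1.594877  f(a)=+1.275e+00  f'(a)=-3.458e+00  a ← 59.120853 − (+1.275e+00/-3.458e+00) = 59.489461
iter 3: u=1.584995  f(a)=+1.368e-02  f'(a)=-3.384e+00  a ← 59.489461 − (+1.368e-02/-3.384e+00) = 59.493503
iter 4: u=1.584887  f(a)=+1.612e-06  f'(a)=-3.383e+00  a ← 59.493503 − (+1.612e-06/-3.383e+00) = 59.493503
iter 5: u=1.584887  f(a)=+1.705e-13  f'(a)=-3.383e+00  a ← 59.493503 − (+1.705e-13/-3.383e+00) = 59.493503
converged: |Δa| < 1e-12 after 5 iterations
sag = a·(cosh(S/(2a)) − 1) = 59.493503·(cosh(1.584887) − 1) = 91.730433
T_max/T_min = cosh(S/(2a)) = 2.541856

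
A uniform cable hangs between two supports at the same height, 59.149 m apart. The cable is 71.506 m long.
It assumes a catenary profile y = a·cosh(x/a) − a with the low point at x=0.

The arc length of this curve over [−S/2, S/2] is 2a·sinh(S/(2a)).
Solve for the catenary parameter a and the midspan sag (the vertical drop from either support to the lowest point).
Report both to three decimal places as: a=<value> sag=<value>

a=27.206 sag=17.721

seed: a₀ = √(S³/(24(L−S))) = √(59.149³/(24·12.357)) = 26.415508
iter 1: u=1.119589  f(a)=+7.980e-01  f'(a)=-1.058e+00  a ← 26.415508 − (+7.980e-01/-1.058e+00) = 27.169578
iter 2: u=1.088515  f(a)=+3.545e-02  f'(a)=-9.661e-01  a ← 27.169578 − (+3.545e-02/-9.661e-01) = 27.206266
iter 3: u=1.087047  f(a)=+7.713e-05  f'(a)=-9.619e-01  a ← 27.206266 − (+7.713e-05/-9.619e-01) = 27.206346
iter 4: u=1.087044  f(a)=+3.670e-10  f'(a)=-9.619e-01  a ← 27.206346 − (+3.670e-10/-9.619e-01) = 27.206346
iter 5: u=1.087044  f(a)=-1.421e-14  f'(a)=-9.619e-01  a ← 27.206346 − (-1.421e-14/-9.619e-01) = 27.206346
converged: |Δa| < 1e-12 after 5 iterations
sag = a·(cosh(S/(2a)) − 1) = 27.206346·(cosh(1.087044) − 1) = 17.720954
T_max/T_min = cosh(S/(2a)) = 1.651354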